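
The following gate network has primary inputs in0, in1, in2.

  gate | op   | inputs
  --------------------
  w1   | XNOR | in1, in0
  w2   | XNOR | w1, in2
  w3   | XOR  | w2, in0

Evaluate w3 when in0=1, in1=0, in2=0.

w1 = 0 XNOR 1 = 0
w2 = 0 XNOR 0 = 1
w3 = 1 XOR 1 = 0

0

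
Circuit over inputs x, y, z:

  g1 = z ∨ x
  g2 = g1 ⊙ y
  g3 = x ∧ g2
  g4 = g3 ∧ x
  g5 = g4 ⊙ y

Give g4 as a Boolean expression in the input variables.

g1 = z ∨ x
g2 = g1 ⊙ y = (z ∨ x) ⊙ y
g3 = x ∧ g2 = x ∧ ((z ∨ x) ⊙ y)
g4 = g3 ∧ x = (x ∧ ((z ∨ x) ⊙ y)) ∧ x

(x ∧ ((z ∨ x) ⊙ y)) ∧ x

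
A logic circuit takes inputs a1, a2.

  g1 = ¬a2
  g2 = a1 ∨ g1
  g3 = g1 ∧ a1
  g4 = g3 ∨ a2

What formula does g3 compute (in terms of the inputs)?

¬a2 ∧ a1

g1 = ¬a2
g3 = g1 ∧ a1 = ¬a2 ∧ a1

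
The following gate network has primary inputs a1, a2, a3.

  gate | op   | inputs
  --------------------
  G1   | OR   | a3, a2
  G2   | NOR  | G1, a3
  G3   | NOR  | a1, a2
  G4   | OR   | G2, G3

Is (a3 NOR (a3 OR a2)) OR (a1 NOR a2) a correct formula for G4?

G1 = a3 OR a2
G2 = G1 NOR a3 = (a3 OR a2) NOR a3
G3 = a1 NOR a2
G4 = G2 OR G3 = ((a3 OR a2) NOR a3) OR (a1 NOR a2)
At a1=0, a2=1, a3=0: circuit gives 0, formula gives 0.
At a1=0, a2=0, a3=0: circuit gives 1, formula gives 1.
Agrees on all 8 inputs.

Yes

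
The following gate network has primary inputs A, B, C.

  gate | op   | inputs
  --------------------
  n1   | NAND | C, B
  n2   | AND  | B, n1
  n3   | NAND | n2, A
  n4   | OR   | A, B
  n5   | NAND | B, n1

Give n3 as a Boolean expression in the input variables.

n1 = C NAND B
n2 = B AND n1 = B AND (C NAND B)
n3 = n2 NAND A = (B AND (C NAND B)) NAND A

(B AND (C NAND B)) NAND A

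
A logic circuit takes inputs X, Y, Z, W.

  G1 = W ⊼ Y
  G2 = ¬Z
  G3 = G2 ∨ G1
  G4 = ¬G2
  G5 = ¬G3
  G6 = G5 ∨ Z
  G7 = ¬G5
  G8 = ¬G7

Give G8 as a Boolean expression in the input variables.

¬¬¬(¬Z ∨ (W ⊼ Y))

G1 = W ⊼ Y
G2 = ¬Z
G3 = G2 ∨ G1 = ¬Z ∨ (W ⊼ Y)
G5 = ¬G3 = ¬(¬Z ∨ (W ⊼ Y))
G7 = ¬G5 = ¬¬(¬Z ∨ (W ⊼ Y))
G8 = ¬G7 = ¬¬¬(¬Z ∨ (W ⊼ Y))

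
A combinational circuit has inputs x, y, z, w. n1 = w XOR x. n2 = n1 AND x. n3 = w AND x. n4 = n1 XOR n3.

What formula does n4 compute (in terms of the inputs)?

n1 = w XOR x
n3 = w AND x
n4 = n1 XOR n3 = (w XOR x) XOR (w AND x)

(w XOR x) XOR (w AND x)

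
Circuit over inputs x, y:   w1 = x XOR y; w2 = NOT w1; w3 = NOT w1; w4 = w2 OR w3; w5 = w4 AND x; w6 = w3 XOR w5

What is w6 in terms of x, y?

NOT (x XOR y) XOR ((NOT (x XOR y) OR NOT (x XOR y)) AND x)

w1 = x XOR y
w2 = NOT w1 = NOT (x XOR y)
w3 = NOT w1 = NOT (x XOR y)
w4 = w2 OR w3 = NOT (x XOR y) OR NOT (x XOR y)
w5 = w4 AND x = (NOT (x XOR y) OR NOT (x XOR y)) AND x
w6 = w3 XOR w5 = NOT (x XOR y) XOR ((NOT (x XOR y) OR NOT (x XOR y)) AND x)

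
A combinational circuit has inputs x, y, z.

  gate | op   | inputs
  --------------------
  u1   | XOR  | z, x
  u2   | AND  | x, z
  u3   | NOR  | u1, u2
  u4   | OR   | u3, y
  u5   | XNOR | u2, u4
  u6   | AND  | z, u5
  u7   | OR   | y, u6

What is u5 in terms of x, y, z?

(x AND z) XNOR (((z XOR x) NOR (x AND z)) OR y)

u1 = z XOR x
u2 = x AND z
u3 = u1 NOR u2 = (z XOR x) NOR (x AND z)
u4 = u3 OR y = ((z XOR x) NOR (x AND z)) OR y
u5 = u2 XNOR u4 = (x AND z) XNOR (((z XOR x) NOR (x AND z)) OR y)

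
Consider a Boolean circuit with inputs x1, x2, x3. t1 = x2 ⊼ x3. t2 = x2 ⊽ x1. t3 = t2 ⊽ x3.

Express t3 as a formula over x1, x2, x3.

(x2 ⊽ x1) ⊽ x3

t2 = x2 ⊽ x1
t3 = t2 ⊽ x3 = (x2 ⊽ x1) ⊽ x3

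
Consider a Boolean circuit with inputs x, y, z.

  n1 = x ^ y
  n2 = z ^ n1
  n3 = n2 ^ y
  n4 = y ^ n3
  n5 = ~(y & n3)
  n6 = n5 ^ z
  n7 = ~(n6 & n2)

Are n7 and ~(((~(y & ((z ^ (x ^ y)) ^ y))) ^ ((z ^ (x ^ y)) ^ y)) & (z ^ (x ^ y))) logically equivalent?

n1 = x ^ y
n2 = z ^ n1 = z ^ (x ^ y)
n3 = n2 ^ y = (z ^ (x ^ y)) ^ y
n5 = ~(y & n3) = ~(y & ((z ^ (x ^ y)) ^ y))
n6 = n5 ^ z = (~(y & ((z ^ (x ^ y)) ^ y))) ^ z
n7 = ~(n6 & n2) = ~(((~(y & ((z ^ (x ^ y)) ^ y))) ^ z) & (z ^ (x ^ y)))
At x=1, y=0, z=0: circuit gives 0, formula gives 1.

No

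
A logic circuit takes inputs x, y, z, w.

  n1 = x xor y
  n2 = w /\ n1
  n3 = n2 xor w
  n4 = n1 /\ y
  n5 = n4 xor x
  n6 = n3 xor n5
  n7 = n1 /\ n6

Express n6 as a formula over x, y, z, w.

((w /\ (x xor y)) xor w) xor (((x xor y) /\ y) xor x)

n1 = x xor y
n2 = w /\ n1 = w /\ (x xor y)
n3 = n2 xor w = (w /\ (x xor y)) xor w
n4 = n1 /\ y = (x xor y) /\ y
n5 = n4 xor x = ((x xor y) /\ y) xor x
n6 = n3 xor n5 = ((w /\ (x xor y)) xor w) xor (((x xor y) /\ y) xor x)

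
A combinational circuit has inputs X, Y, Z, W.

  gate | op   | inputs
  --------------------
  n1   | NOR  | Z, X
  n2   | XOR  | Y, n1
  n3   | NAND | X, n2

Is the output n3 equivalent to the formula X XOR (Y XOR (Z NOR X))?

No

n1 = Z NOR X
n2 = Y XOR n1 = Y XOR (Z NOR X)
n3 = X NAND n2 = X NAND (Y XOR (Z NOR X))
At X=0, Y=0, Z=1, W=0: circuit gives 1, formula gives 0.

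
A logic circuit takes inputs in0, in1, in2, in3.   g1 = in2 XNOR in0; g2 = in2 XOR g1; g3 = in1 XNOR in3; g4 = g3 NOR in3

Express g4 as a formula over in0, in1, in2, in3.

g3 = in1 XNOR in3
g4 = g3 NOR in3 = (in1 XNOR in3) NOR in3

(in1 XNOR in3) NOR in3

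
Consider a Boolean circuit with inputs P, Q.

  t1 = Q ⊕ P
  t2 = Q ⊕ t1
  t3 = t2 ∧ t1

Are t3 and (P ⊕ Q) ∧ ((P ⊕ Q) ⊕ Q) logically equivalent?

Yes

t1 = Q ⊕ P
t2 = Q ⊕ t1 = Q ⊕ (Q ⊕ P)
t3 = t2 ∧ t1 = (Q ⊕ (Q ⊕ P)) ∧ (Q ⊕ P)
At P=0, Q=0: circuit gives 0, formula gives 0.
At P=1, Q=0: circuit gives 1, formula gives 1.
Agrees on all 4 inputs.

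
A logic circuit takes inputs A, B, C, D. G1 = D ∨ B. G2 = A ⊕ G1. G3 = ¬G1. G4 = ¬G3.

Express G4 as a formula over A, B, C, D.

¬¬(D ∨ B)

G1 = D ∨ B
G3 = ¬G1 = ¬(D ∨ B)
G4 = ¬G3 = ¬¬(D ∨ B)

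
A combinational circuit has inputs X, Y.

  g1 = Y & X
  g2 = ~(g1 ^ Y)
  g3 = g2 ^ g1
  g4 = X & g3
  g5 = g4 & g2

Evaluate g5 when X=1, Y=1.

g1 = 1 & 1 = 1
g2 = ~(1 ^ 1) = 1
g3 = 1 ^ 1 = 0
g4 = 1 & 0 = 0
g5 = 0 & 1 = 0

0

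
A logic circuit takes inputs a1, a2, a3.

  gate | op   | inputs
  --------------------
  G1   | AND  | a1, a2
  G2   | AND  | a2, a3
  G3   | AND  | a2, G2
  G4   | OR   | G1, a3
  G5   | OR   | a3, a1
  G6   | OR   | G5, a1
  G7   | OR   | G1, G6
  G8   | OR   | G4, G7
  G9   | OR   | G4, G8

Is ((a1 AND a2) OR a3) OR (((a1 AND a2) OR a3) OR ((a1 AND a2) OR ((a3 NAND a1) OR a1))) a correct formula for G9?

No

G1 = a1 AND a2
G4 = G1 OR a3 = (a1 AND a2) OR a3
G5 = a3 OR a1
G6 = G5 OR a1 = (a3 OR a1) OR a1
G7 = G1 OR G6 = (a1 AND a2) OR ((a3 OR a1) OR a1)
G8 = G4 OR G7 = ((a1 AND a2) OR a3) OR ((a1 AND a2) OR ((a3 OR a1) OR a1))
G9 = G4 OR G8 = ((a1 AND a2) OR a3) OR (((a1 AND a2) OR a3) OR ((a1 AND a2) OR ((a3 OR a1) OR a1)))
At a1=0, a2=0, a3=0: circuit gives 0, formula gives 1.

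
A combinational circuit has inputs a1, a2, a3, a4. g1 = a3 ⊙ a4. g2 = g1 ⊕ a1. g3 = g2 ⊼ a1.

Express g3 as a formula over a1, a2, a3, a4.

g1 = a3 ⊙ a4
g2 = g1 ⊕ a1 = (a3 ⊙ a4) ⊕ a1
g3 = g2 ⊼ a1 = ((a3 ⊙ a4) ⊕ a1) ⊼ a1

((a3 ⊙ a4) ⊕ a1) ⊼ a1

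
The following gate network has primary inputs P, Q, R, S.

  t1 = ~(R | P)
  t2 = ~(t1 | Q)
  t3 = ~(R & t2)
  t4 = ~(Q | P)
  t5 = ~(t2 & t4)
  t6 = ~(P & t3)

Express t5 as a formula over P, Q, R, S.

~((~((~(R | P)) | Q)) & (~(Q | P)))

t1 = ~(R | P)
t2 = ~(t1 | Q) = ~((~(R | P)) | Q)
t4 = ~(Q | P)
t5 = ~(t2 & t4) = ~((~((~(R | P)) | Q)) & (~(Q | P)))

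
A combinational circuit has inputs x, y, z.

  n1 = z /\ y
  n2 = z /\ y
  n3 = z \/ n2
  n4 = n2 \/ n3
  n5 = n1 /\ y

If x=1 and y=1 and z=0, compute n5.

0

n1 = 0 /\ 1 = 0
n5 = 0 /\ 1 = 0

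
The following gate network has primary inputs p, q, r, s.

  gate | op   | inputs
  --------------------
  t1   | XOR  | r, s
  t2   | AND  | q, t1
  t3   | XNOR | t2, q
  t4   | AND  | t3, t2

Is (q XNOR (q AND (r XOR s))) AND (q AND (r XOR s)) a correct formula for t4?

Yes

t1 = r XOR s
t2 = q AND t1 = q AND (r XOR s)
t3 = t2 XNOR q = (q AND (r XOR s)) XNOR q
t4 = t3 AND t2 = ((q AND (r XOR s)) XNOR q) AND (q AND (r XOR s))
At p=0, q=0, r=0, s=0: circuit gives 0, formula gives 0.
At p=0, q=1, r=0, s=1: circuit gives 1, formula gives 1.
Agrees on all 16 inputs.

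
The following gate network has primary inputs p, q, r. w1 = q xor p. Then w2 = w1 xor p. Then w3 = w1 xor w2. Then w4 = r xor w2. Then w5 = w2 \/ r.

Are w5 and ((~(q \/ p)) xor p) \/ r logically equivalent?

w1 = q xor p
w2 = w1 xor p = (q xor p) xor p
w5 = w2 \/ r = ((q xor p) xor p) \/ r
At p=0, q=0, r=0: circuit gives 0, formula gives 1.

No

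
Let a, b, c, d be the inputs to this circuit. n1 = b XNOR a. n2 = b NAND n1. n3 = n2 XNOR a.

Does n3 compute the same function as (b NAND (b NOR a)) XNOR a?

n1 = b XNOR a
n2 = b NAND n1 = b NAND (b XNOR a)
n3 = n2 XNOR a = (b NAND (b XNOR a)) XNOR a
At a=1, b=1, c=0, d=0: circuit gives 0, formula gives 1.

No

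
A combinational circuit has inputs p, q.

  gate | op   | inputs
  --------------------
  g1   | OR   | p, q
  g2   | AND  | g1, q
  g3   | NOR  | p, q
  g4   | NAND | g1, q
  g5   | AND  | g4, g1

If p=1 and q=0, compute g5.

1

g1 = 1 OR 0 = 1
g4 = 1 NAND 0 = 1
g5 = 1 AND 1 = 1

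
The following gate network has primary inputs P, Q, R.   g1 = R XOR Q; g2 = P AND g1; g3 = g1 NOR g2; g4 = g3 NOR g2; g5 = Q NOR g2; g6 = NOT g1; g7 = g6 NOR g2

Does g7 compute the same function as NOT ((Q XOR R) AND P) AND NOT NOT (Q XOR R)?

g1 = R XOR Q
g2 = P AND g1 = P AND (R XOR Q)
g6 = NOT g1 = NOT (R XOR Q)
g7 = g6 NOR g2 = NOT (R XOR Q) NOR (P AND (R XOR Q))
At P=0, Q=0, R=0: circuit gives 0, formula gives 0.
At P=0, Q=0, R=1: circuit gives 1, formula gives 1.
Agrees on all 8 inputs.

Yes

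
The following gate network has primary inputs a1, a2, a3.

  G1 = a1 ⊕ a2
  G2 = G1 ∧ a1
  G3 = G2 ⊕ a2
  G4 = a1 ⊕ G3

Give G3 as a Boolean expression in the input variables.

((a1 ⊕ a2) ∧ a1) ⊕ a2

G1 = a1 ⊕ a2
G2 = G1 ∧ a1 = (a1 ⊕ a2) ∧ a1
G3 = G2 ⊕ a2 = ((a1 ⊕ a2) ∧ a1) ⊕ a2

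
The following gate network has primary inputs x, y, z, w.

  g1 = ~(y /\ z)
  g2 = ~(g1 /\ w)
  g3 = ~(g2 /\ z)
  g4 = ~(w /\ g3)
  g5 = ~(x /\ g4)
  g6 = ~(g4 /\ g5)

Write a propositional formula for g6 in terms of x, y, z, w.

~((~(w /\ (~((~((~(y /\ z)) /\ w)) /\ z)))) /\ (~(x /\ (~(w /\ (~((~((~(y /\ z)) /\ w)) /\ z)))))))

g1 = ~(y /\ z)
g2 = ~(g1 /\ w) = ~((~(y /\ z)) /\ w)
g3 = ~(g2 /\ z) = ~((~((~(y /\ z)) /\ w)) /\ z)
g4 = ~(w /\ g3) = ~(w /\ (~((~((~(y /\ z)) /\ w)) /\ z)))
g5 = ~(x /\ g4) = ~(x /\ (~(w /\ (~((~((~(y /\ z)) /\ w)) /\ z)))))
g6 = ~(g4 /\ g5) = ~((~(w /\ (~((~((~(y /\ z)) /\ w)) /\ z)))) /\ (~(x /\ (~(w /\ (~((~((~(y /\ z)) /\ w)) /\ z)))))))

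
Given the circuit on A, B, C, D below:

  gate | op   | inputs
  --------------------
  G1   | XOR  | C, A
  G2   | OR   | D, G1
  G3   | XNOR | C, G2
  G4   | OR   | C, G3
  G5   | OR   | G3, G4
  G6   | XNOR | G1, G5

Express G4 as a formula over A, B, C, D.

C OR (C XNOR (D OR (C XOR A)))

G1 = C XOR A
G2 = D OR G1 = D OR (C XOR A)
G3 = C XNOR G2 = C XNOR (D OR (C XOR A))
G4 = C OR G3 = C OR (C XNOR (D OR (C XOR A)))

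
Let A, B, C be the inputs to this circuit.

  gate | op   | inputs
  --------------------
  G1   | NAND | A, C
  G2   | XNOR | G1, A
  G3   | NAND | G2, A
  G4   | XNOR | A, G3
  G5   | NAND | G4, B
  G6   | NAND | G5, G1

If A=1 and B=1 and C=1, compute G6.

G1 = 1 NAND 1 = 0
G2 = 0 XNOR 1 = 0
G3 = 0 NAND 1 = 1
G4 = 1 XNOR 1 = 1
G5 = 1 NAND 1 = 0
G6 = 0 NAND 0 = 1

1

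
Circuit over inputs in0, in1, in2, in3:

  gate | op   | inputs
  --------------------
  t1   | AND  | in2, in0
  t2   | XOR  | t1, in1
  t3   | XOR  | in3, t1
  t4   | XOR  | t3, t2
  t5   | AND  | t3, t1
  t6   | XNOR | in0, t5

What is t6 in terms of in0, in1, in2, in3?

t1 = in2 AND in0
t3 = in3 XOR t1 = in3 XOR (in2 AND in0)
t5 = t3 AND t1 = (in3 XOR (in2 AND in0)) AND (in2 AND in0)
t6 = in0 XNOR t5 = in0 XNOR ((in3 XOR (in2 AND in0)) AND (in2 AND in0))

in0 XNOR ((in3 XOR (in2 AND in0)) AND (in2 AND in0))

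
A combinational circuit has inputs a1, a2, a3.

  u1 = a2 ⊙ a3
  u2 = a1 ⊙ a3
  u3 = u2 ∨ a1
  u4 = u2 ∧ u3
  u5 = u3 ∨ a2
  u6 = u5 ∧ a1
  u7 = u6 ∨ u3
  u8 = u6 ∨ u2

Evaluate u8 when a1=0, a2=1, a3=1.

0

u2 = 0 ⊙ 1 = 0
u3 = 0 ∨ 0 = 0
u5 = 0 ∨ 1 = 1
u6 = 1 ∧ 0 = 0
u8 = 0 ∨ 0 = 0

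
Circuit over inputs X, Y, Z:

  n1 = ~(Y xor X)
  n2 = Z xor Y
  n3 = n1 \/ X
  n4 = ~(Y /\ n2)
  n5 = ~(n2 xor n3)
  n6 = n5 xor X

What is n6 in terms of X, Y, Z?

n1 = ~(Y xor X)
n2 = Z xor Y
n3 = n1 \/ X = (~(Y xor X)) \/ X
n5 = ~(n2 xor n3) = ~((Z xor Y) xor ((~(Y xor X)) \/ X))
n6 = n5 xor X = (~((Z xor Y) xor ((~(Y xor X)) \/ X))) xor X

(~((Z xor Y) xor ((~(Y xor X)) \/ X))) xor X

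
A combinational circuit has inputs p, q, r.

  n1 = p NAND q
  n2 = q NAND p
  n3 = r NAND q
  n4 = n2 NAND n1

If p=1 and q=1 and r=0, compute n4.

1

n1 = 1 NAND 1 = 0
n2 = 1 NAND 1 = 0
n4 = 0 NAND 0 = 1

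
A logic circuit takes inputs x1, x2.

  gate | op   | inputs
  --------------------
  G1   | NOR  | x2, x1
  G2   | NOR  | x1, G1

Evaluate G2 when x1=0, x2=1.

G1 = 1 NOR 0 = 0
G2 = 0 NOR 0 = 1

1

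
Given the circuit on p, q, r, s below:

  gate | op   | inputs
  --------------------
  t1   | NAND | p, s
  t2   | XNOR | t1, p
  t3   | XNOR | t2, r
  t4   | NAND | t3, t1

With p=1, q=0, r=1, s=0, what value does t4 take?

t1 = 1 NAND 0 = 1
t2 = 1 XNOR 1 = 1
t3 = 1 XNOR 1 = 1
t4 = 1 NAND 1 = 0

0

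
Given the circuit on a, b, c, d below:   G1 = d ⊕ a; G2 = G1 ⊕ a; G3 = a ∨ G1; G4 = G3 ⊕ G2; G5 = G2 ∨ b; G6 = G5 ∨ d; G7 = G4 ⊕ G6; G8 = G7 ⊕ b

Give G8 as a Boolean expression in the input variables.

(((a ∨ (d ⊕ a)) ⊕ ((d ⊕ a) ⊕ a)) ⊕ ((((d ⊕ a) ⊕ a) ∨ b) ∨ d)) ⊕ b

G1 = d ⊕ a
G2 = G1 ⊕ a = (d ⊕ a) ⊕ a
G3 = a ∨ G1 = a ∨ (d ⊕ a)
G4 = G3 ⊕ G2 = (a ∨ (d ⊕ a)) ⊕ ((d ⊕ a) ⊕ a)
G5 = G2 ∨ b = ((d ⊕ a) ⊕ a) ∨ b
G6 = G5 ∨ d = (((d ⊕ a) ⊕ a) ∨ b) ∨ d
G7 = G4 ⊕ G6 = ((a ∨ (d ⊕ a)) ⊕ ((d ⊕ a) ⊕ a)) ⊕ ((((d ⊕ a) ⊕ a) ∨ b) ∨ d)
G8 = G7 ⊕ b = (((a ∨ (d ⊕ a)) ⊕ ((d ⊕ a) ⊕ a)) ⊕ ((((d ⊕ a) ⊕ a) ∨ b) ∨ d)) ⊕ b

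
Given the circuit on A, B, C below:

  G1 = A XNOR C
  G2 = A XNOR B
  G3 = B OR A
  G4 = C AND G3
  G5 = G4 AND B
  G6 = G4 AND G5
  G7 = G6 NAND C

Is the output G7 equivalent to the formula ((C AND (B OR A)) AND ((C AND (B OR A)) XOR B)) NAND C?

No

G3 = B OR A
G4 = C AND G3 = C AND (B OR A)
G5 = G4 AND B = (C AND (B OR A)) AND B
G6 = G4 AND G5 = (C AND (B OR A)) AND ((C AND (B OR A)) AND B)
G7 = G6 NAND C = ((C AND (B OR A)) AND ((C AND (B OR A)) AND B)) NAND C
At A=0, B=1, C=1: circuit gives 0, formula gives 1.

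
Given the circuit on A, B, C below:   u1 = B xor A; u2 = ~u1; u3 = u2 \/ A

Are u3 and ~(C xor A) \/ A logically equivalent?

No

u1 = B xor A
u2 = ~u1 = ~(B xor A)
u3 = u2 \/ A = ~(B xor A) \/ A
At A=0, B=0, C=1: circuit gives 1, formula gives 0.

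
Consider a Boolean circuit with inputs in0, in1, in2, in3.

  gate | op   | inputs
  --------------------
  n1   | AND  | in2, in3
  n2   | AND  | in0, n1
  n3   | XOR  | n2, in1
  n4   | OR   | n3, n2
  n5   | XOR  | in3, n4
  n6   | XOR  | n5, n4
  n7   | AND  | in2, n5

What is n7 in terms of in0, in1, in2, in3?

n1 = in2 AND in3
n2 = in0 AND n1 = in0 AND (in2 AND in3)
n3 = n2 XOR in1 = (in0 AND (in2 AND in3)) XOR in1
n4 = n3 OR n2 = ((in0 AND (in2 AND in3)) XOR in1) OR (in0 AND (in2 AND in3))
n5 = in3 XOR n4 = in3 XOR (((in0 AND (in2 AND in3)) XOR in1) OR (in0 AND (in2 AND in3)))
n7 = in2 AND n5 = in2 AND (in3 XOR (((in0 AND (in2 AND in3)) XOR in1) OR (in0 AND (in2 AND in3))))

in2 AND (in3 XOR (((in0 AND (in2 AND in3)) XOR in1) OR (in0 AND (in2 AND in3))))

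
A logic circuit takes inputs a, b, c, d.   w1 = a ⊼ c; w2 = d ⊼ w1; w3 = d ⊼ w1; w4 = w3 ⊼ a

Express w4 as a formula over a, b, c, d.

w1 = a ⊼ c
w3 = d ⊼ w1 = d ⊼ (a ⊼ c)
w4 = w3 ⊼ a = (d ⊼ (a ⊼ c)) ⊼ a

(d ⊼ (a ⊼ c)) ⊼ a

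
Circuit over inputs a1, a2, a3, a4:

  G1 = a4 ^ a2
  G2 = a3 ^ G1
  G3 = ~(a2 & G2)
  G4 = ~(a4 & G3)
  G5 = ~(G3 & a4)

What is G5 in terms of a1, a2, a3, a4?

G1 = a4 ^ a2
G2 = a3 ^ G1 = a3 ^ (a4 ^ a2)
G3 = ~(a2 & G2) = ~(a2 & (a3 ^ (a4 ^ a2)))
G5 = ~(G3 & a4) = ~((~(a2 & (a3 ^ (a4 ^ a2)))) & a4)

~((~(a2 & (a3 ^ (a4 ^ a2)))) & a4)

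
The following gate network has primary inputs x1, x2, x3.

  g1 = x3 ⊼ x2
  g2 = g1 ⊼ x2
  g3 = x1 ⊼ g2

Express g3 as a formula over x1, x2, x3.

x1 ⊼ ((x3 ⊼ x2) ⊼ x2)

g1 = x3 ⊼ x2
g2 = g1 ⊼ x2 = (x3 ⊼ x2) ⊼ x2
g3 = x1 ⊼ g2 = x1 ⊼ ((x3 ⊼ x2) ⊼ x2)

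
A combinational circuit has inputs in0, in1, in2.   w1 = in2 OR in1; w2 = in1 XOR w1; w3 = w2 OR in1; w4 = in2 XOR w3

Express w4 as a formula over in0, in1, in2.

in2 XOR ((in1 XOR (in2 OR in1)) OR in1)

w1 = in2 OR in1
w2 = in1 XOR w1 = in1 XOR (in2 OR in1)
w3 = w2 OR in1 = (in1 XOR (in2 OR in1)) OR in1
w4 = in2 XOR w3 = in2 XOR ((in1 XOR (in2 OR in1)) OR in1)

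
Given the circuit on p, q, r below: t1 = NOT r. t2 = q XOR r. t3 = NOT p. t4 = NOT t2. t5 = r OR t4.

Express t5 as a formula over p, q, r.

r OR NOT (q XOR r)

t2 = q XOR r
t4 = NOT t2 = NOT (q XOR r)
t5 = r OR t4 = r OR NOT (q XOR r)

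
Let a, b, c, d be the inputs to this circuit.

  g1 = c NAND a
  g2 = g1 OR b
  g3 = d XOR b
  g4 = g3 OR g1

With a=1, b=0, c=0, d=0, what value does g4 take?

g1 = 0 NAND 1 = 1
g3 = 0 XOR 0 = 0
g4 = 0 OR 1 = 1

1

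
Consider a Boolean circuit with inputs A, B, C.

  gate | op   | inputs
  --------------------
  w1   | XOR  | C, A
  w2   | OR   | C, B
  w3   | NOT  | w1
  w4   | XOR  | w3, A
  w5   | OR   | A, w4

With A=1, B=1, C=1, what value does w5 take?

1

w1 = 1 XOR 1 = 0
w3 = NOT 0 = 1
w4 = 1 XOR 1 = 0
w5 = 1 OR 0 = 1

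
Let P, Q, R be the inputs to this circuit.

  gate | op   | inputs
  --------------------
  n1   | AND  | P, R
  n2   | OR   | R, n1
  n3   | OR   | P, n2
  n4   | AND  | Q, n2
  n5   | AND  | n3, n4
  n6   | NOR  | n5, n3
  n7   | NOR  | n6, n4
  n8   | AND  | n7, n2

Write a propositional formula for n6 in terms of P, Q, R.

((P OR (R OR (P AND R))) AND (Q AND (R OR (P AND R)))) NOR (P OR (R OR (P AND R)))

n1 = P AND R
n2 = R OR n1 = R OR (P AND R)
n3 = P OR n2 = P OR (R OR (P AND R))
n4 = Q AND n2 = Q AND (R OR (P AND R))
n5 = n3 AND n4 = (P OR (R OR (P AND R))) AND (Q AND (R OR (P AND R)))
n6 = n5 NOR n3 = ((P OR (R OR (P AND R))) AND (Q AND (R OR (P AND R)))) NOR (P OR (R OR (P AND R)))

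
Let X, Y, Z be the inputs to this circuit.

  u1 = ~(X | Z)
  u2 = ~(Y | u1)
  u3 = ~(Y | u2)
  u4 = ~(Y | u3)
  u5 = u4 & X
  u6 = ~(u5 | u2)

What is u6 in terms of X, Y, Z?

~(((~(Y | (~(Y | (~(Y | (~(X | Z)))))))) & X) | (~(Y | (~(X | Z)))))

u1 = ~(X | Z)
u2 = ~(Y | u1) = ~(Y | (~(X | Z)))
u3 = ~(Y | u2) = ~(Y | (~(Y | (~(X | Z)))))
u4 = ~(Y | u3) = ~(Y | (~(Y | (~(Y | (~(X | Z)))))))
u5 = u4 & X = (~(Y | (~(Y | (~(Y | (~(X | Z)))))))) & X
u6 = ~(u5 | u2) = ~(((~(Y | (~(Y | (~(Y | (~(X | Z)))))))) & X) | (~(Y | (~(X | Z)))))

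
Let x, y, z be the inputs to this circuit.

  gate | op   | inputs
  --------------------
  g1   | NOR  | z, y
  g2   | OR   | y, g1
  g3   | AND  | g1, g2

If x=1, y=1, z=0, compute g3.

0

g1 = 0 NOR 1 = 0
g2 = 1 OR 0 = 1
g3 = 0 AND 1 = 0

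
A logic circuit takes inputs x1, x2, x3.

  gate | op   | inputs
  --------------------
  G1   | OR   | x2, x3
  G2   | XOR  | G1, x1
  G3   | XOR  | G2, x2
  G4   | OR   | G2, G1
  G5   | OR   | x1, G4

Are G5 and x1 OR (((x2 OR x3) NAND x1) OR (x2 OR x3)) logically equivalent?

G1 = x2 OR x3
G2 = G1 XOR x1 = (x2 OR x3) XOR x1
G4 = G2 OR G1 = ((x2 OR x3) XOR x1) OR (x2 OR x3)
G5 = x1 OR G4 = x1 OR (((x2 OR x3) XOR x1) OR (x2 OR x3))
At x1=0, x2=0, x3=0: circuit gives 0, formula gives 1.

No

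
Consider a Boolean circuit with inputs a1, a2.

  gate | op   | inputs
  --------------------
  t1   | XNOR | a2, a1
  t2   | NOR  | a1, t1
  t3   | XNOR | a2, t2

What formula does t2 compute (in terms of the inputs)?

a1 NOR (a2 XNOR a1)

t1 = a2 XNOR a1
t2 = a1 NOR t1 = a1 NOR (a2 XNOR a1)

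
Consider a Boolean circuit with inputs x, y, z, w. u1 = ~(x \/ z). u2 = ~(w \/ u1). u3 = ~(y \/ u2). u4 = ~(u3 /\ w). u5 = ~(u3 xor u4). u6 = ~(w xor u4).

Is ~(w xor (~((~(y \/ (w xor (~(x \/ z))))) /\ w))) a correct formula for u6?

No

u1 = ~(x \/ z)
u2 = ~(w \/ u1) = ~(w \/ (~(x \/ z)))
u3 = ~(y \/ u2) = ~(y \/ (~(w \/ (~(x \/ z)))))
u4 = ~(u3 /\ w) = ~((~(y \/ (~(w \/ (~(x \/ z)))))) /\ w)
u6 = ~(w xor u4) = ~(w xor (~((~(y \/ (~(w \/ (~(x \/ z)))))) /\ w)))
At x=0, y=0, z=1, w=1: circuit gives 0, formula gives 1.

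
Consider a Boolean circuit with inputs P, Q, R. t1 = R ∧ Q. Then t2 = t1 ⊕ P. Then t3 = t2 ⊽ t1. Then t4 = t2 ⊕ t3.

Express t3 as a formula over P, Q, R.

t1 = R ∧ Q
t2 = t1 ⊕ P = (R ∧ Q) ⊕ P
t3 = t2 ⊽ t1 = ((R ∧ Q) ⊕ P) ⊽ (R ∧ Q)

((R ∧ Q) ⊕ P) ⊽ (R ∧ Q)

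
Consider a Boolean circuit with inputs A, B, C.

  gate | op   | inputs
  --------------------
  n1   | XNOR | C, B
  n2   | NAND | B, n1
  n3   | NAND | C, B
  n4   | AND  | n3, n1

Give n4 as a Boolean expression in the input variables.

n1 = C XNOR B
n3 = C NAND B
n4 = n3 AND n1 = (C NAND B) AND (C XNOR B)

(C NAND B) AND (C XNOR B)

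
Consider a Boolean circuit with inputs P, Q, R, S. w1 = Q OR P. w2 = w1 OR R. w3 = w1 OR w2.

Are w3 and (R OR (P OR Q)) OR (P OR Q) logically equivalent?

Yes

w1 = Q OR P
w2 = w1 OR R = (Q OR P) OR R
w3 = w1 OR w2 = (Q OR P) OR ((Q OR P) OR R)
At P=0, Q=0, R=0, S=0: circuit gives 0, formula gives 0.
At P=0, Q=0, R=1, S=0: circuit gives 1, formula gives 1.
Agrees on all 16 inputs.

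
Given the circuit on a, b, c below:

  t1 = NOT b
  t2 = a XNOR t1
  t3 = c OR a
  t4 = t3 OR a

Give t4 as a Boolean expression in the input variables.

t3 = c OR a
t4 = t3 OR a = (c OR a) OR a

(c OR a) OR a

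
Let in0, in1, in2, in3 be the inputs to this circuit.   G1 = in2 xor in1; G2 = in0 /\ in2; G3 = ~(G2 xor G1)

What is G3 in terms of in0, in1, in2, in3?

G1 = in2 xor in1
G2 = in0 /\ in2
G3 = ~(G2 xor G1) = ~((in0 /\ in2) xor (in2 xor in1))

~((in0 /\ in2) xor (in2 xor in1))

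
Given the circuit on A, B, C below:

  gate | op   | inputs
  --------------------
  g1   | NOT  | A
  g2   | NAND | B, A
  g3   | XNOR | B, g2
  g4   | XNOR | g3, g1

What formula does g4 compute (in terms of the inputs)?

g1 = NOT A
g2 = B NAND A
g3 = B XNOR g2 = B XNOR (B NAND A)
g4 = g3 XNOR g1 = (B XNOR (B NAND A)) XNOR NOT A

(B XNOR (B NAND A)) XNOR NOT A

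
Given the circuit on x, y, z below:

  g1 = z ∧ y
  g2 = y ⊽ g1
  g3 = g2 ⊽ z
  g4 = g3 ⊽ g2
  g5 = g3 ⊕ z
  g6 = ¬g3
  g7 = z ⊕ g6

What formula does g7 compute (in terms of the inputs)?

g1 = z ∧ y
g2 = y ⊽ g1 = y ⊽ (z ∧ y)
g3 = g2 ⊽ z = (y ⊽ (z ∧ y)) ⊽ z
g6 = ¬g3 = ¬((y ⊽ (z ∧ y)) ⊽ z)
g7 = z ⊕ g6 = z ⊕ ¬((y ⊽ (z ∧ y)) ⊽ z)

z ⊕ ¬((y ⊽ (z ∧ y)) ⊽ z)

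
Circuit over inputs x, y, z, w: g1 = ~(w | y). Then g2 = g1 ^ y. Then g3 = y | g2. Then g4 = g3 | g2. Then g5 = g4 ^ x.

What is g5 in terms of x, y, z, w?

g1 = ~(w | y)
g2 = g1 ^ y = (~(w | y)) ^ y
g3 = y | g2 = y | ((~(w | y)) ^ y)
g4 = g3 | g2 = (y | ((~(w | y)) ^ y)) | ((~(w | y)) ^ y)
g5 = g4 ^ x = ((y | ((~(w | y)) ^ y)) | ((~(w | y)) ^ y)) ^ x

((y | ((~(w | y)) ^ y)) | ((~(w | y)) ^ y)) ^ x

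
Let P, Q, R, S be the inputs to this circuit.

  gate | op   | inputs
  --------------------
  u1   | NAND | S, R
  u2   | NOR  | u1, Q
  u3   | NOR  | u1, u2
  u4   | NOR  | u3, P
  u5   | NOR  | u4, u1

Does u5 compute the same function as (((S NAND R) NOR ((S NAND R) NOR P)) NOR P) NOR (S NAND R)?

No

u1 = S NAND R
u2 = u1 NOR Q = (S NAND R) NOR Q
u3 = u1 NOR u2 = (S NAND R) NOR ((S NAND R) NOR Q)
u4 = u3 NOR P = ((S NAND R) NOR ((S NAND R) NOR Q)) NOR P
u5 = u4 NOR u1 = (((S NAND R) NOR ((S NAND R) NOR Q)) NOR P) NOR (S NAND R)
At P=0, Q=1, R=1, S=1: circuit gives 1, formula gives 0.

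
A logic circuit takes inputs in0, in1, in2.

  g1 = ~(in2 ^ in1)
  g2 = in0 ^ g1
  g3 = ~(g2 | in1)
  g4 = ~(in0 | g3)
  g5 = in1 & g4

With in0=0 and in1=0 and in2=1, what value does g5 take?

0

g1 = ~(1 ^ 0) = 0
g2 = 0 ^ 0 = 0
g3 = ~(0 | 0) = 1
g4 = ~(0 | 1) = 0
g5 = 0 & 0 = 0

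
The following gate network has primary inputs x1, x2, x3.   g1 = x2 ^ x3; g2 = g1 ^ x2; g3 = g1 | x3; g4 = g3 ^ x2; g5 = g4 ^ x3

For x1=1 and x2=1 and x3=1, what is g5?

1

g1 = 1 ^ 1 = 0
g3 = 0 | 1 = 1
g4 = 1 ^ 1 = 0
g5 = 0 ^ 1 = 1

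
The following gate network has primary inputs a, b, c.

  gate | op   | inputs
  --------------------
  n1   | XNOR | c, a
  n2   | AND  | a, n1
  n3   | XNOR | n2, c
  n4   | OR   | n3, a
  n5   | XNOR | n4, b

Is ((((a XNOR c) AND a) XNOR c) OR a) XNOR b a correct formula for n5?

Yes

n1 = c XNOR a
n2 = a AND n1 = a AND (c XNOR a)
n3 = n2 XNOR c = (a AND (c XNOR a)) XNOR c
n4 = n3 OR a = ((a AND (c XNOR a)) XNOR c) OR a
n5 = n4 XNOR b = (((a AND (c XNOR a)) XNOR c) OR a) XNOR b
At a=0, b=0, c=0: circuit gives 0, formula gives 0.
At a=0, b=0, c=1: circuit gives 1, formula gives 1.
Agrees on all 8 inputs.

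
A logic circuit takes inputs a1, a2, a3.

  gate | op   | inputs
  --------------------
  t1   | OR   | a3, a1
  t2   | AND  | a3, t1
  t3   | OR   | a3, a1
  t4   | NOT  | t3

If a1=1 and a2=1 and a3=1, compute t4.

t3 = 1 OR 1 = 1
t4 = NOT 1 = 0

0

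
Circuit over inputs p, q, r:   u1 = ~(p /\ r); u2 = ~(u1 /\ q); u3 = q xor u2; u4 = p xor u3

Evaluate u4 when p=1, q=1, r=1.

1

u1 = ~(1 /\ 1) = 0
u2 = ~(0 /\ 1) = 1
u3 = 1 xor 1 = 0
u4 = 1 xor 0 = 1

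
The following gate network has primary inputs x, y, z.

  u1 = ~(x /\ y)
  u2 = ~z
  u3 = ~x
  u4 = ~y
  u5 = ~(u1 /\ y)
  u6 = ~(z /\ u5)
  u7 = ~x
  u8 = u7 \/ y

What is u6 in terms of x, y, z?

~(z /\ (~((~(x /\ y)) /\ y)))

u1 = ~(x /\ y)
u5 = ~(u1 /\ y) = ~((~(x /\ y)) /\ y)
u6 = ~(z /\ u5) = ~(z /\ (~((~(x /\ y)) /\ y)))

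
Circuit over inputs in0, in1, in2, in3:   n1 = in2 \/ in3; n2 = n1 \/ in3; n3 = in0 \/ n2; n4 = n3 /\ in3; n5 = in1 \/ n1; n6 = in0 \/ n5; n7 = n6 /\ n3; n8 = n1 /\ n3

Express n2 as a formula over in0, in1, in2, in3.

(in2 \/ in3) \/ in3

n1 = in2 \/ in3
n2 = n1 \/ in3 = (in2 \/ in3) \/ in3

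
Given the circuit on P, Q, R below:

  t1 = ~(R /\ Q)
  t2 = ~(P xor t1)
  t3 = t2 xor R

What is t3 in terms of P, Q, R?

t1 = ~(R /\ Q)
t2 = ~(P xor t1) = ~(P xor (~(R /\ Q)))
t3 = t2 xor R = (~(P xor (~(R /\ Q)))) xor R

(~(P xor (~(R /\ Q)))) xor R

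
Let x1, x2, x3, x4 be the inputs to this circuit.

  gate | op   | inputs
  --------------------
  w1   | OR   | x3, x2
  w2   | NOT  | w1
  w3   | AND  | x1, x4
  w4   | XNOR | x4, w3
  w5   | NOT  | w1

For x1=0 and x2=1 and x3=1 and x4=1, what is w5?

0

w1 = 1 OR 1 = 1
w5 = NOT 1 = 0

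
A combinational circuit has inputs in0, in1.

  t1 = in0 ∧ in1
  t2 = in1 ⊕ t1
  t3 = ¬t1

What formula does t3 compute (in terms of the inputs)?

t1 = in0 ∧ in1
t3 = ¬t1 = ¬(in0 ∧ in1)

¬(in0 ∧ in1)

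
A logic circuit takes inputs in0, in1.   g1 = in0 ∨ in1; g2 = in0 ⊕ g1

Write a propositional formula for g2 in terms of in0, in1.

in0 ⊕ (in0 ∨ in1)

g1 = in0 ∨ in1
g2 = in0 ⊕ g1 = in0 ⊕ (in0 ∨ in1)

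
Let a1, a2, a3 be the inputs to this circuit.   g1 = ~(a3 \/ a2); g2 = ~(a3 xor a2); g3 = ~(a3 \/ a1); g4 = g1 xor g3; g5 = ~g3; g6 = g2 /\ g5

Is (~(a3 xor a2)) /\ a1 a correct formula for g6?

g2 = ~(a3 xor a2)
g3 = ~(a3 \/ a1)
g5 = ~g3 = ~(~(a3 \/ a1))
g6 = g2 /\ g5 = (~(a3 xor a2)) /\ ~(~(a3 \/ a1))
At a1=0, a2=1, a3=1: circuit gives 1, formula gives 0.

No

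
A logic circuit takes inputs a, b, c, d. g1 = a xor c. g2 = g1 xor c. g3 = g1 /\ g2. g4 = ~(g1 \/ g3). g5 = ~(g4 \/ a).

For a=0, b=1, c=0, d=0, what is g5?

0

g1 = 0 xor 0 = 0
g2 = 0 xor 0 = 0
g3 = 0 /\ 0 = 0
g4 = ~(0 \/ 0) = 1
g5 = ~(1 \/ 0) = 0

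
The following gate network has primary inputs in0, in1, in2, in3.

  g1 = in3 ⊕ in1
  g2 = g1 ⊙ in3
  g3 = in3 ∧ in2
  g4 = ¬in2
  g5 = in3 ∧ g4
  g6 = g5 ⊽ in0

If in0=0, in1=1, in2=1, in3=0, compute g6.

1

g4 = ¬1 = 0
g5 = 0 ∧ 0 = 0
g6 = 0 ⊽ 0 = 1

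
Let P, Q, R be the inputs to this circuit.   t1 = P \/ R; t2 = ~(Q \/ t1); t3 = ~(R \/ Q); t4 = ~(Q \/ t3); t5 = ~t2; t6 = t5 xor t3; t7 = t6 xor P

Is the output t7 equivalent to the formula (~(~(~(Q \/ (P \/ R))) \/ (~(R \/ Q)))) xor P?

t1 = P \/ R
t2 = ~(Q \/ t1) = ~(Q \/ (P \/ R))
t3 = ~(R \/ Q)
t5 = ~t2 = ~(~(Q \/ (P \/ R)))
t6 = t5 xor t3 = ~(~(Q \/ (P \/ R))) xor (~(R \/ Q))
t7 = t6 xor P = (~(~(Q \/ (P \/ R))) xor (~(R \/ Q))) xor P
At P=0, Q=0, R=0: circuit gives 1, formula gives 0.

No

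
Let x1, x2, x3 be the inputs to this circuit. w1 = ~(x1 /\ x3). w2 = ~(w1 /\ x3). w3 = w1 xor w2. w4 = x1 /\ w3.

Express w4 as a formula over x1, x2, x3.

w1 = ~(x1 /\ x3)
w2 = ~(w1 /\ x3) = ~((~(x1 /\ x3)) /\ x3)
w3 = w1 xor w2 = (~(x1 /\ x3)) xor (~((~(x1 /\ x3)) /\ x3))
w4 = x1 /\ w3 = x1 /\ ((~(x1 /\ x3)) xor (~((~(x1 /\ x3)) /\ x3)))

x1 /\ ((~(x1 /\ x3)) xor (~((~(x1 /\ x3)) /\ x3)))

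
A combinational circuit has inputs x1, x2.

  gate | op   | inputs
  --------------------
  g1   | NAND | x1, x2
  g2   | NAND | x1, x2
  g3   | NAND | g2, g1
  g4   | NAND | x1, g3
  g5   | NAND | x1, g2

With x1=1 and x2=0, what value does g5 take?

g2 = 1 NAND 0 = 1
g5 = 1 NAND 1 = 0

0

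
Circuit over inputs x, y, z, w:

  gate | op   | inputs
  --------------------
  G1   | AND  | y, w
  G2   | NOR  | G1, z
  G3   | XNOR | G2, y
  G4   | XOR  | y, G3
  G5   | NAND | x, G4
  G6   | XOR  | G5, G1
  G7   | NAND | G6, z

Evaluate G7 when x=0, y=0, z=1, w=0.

G1 = 0 AND 0 = 0
G2 = 0 NOR 1 = 0
G3 = 0 XNOR 0 = 1
G4 = 0 XOR 1 = 1
G5 = 0 NAND 1 = 1
G6 = 1 XOR 0 = 1
G7 = 1 NAND 1 = 0

0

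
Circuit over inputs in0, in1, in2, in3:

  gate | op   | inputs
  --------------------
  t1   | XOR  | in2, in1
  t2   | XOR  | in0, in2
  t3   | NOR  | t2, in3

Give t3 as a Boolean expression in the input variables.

t2 = in0 XOR in2
t3 = t2 NOR in3 = (in0 XOR in2) NOR in3

(in0 XOR in2) NOR in3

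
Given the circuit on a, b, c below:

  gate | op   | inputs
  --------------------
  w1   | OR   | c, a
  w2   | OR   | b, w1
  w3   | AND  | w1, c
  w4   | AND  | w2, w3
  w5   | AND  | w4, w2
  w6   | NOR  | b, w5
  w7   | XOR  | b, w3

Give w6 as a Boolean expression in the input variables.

w1 = c OR a
w2 = b OR w1 = b OR (c OR a)
w3 = w1 AND c = (c OR a) AND c
w4 = w2 AND w3 = (b OR (c OR a)) AND ((c OR a) AND c)
w5 = w4 AND w2 = ((b OR (c OR a)) AND ((c OR a) AND c)) AND (b OR (c OR a))
w6 = b NOR w5 = b NOR (((b OR (c OR a)) AND ((c OR a) AND c)) AND (b OR (c OR a)))

b NOR (((b OR (c OR a)) AND ((c OR a) AND c)) AND (b OR (c OR a)))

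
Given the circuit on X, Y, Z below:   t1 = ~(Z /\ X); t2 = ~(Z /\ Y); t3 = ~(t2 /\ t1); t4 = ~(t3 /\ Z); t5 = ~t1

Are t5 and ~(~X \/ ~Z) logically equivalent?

Yes

t1 = ~(Z /\ X)
t5 = ~t1 = ~(~(Z /\ X))
At X=0, Y=0, Z=0: circuit gives 0, formula gives 0.
At X=1, Y=0, Z=1: circuit gives 1, formula gives 1.
Agrees on all 8 inputs.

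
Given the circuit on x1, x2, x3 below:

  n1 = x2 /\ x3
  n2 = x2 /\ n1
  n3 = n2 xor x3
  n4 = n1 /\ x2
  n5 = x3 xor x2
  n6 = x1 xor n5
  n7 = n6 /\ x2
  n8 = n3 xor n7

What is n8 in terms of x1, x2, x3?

((x2 /\ (x2 /\ x3)) xor x3) xor ((x1 xor (x3 xor x2)) /\ x2)

n1 = x2 /\ x3
n2 = x2 /\ n1 = x2 /\ (x2 /\ x3)
n3 = n2 xor x3 = (x2 /\ (x2 /\ x3)) xor x3
n5 = x3 xor x2
n6 = x1 xor n5 = x1 xor (x3 xor x2)
n7 = n6 /\ x2 = (x1 xor (x3 xor x2)) /\ x2
n8 = n3 xor n7 = ((x2 /\ (x2 /\ x3)) xor x3) xor ((x1 xor (x3 xor x2)) /\ x2)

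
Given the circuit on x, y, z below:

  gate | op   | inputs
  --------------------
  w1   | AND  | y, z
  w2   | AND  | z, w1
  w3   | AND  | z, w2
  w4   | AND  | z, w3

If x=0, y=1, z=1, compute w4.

w1 = 1 AND 1 = 1
w2 = 1 AND 1 = 1
w3 = 1 AND 1 = 1
w4 = 1 AND 1 = 1

1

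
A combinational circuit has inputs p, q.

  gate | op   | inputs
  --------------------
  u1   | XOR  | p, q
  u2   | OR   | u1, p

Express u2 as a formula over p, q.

(p XOR q) OR p

u1 = p XOR q
u2 = u1 OR p = (p XOR q) OR p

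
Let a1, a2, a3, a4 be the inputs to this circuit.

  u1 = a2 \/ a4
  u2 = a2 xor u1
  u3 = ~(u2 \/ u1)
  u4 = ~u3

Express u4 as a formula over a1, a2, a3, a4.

u1 = a2 \/ a4
u2 = a2 xor u1 = a2 xor (a2 \/ a4)
u3 = ~(u2 \/ u1) = ~((a2 xor (a2 \/ a4)) \/ (a2 \/ a4))
u4 = ~u3 = ~(~((a2 xor (a2 \/ a4)) \/ (a2 \/ a4)))

~(~((a2 xor (a2 \/ a4)) \/ (a2 \/ a4)))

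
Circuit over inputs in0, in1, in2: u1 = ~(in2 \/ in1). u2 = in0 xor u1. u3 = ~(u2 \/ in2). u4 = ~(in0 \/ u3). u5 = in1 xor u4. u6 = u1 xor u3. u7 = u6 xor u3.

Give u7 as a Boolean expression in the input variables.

u1 = ~(in2 \/ in1)
u2 = in0 xor u1 = in0 xor (~(in2 \/ in1))
u3 = ~(u2 \/ in2) = ~((in0 xor (~(in2 \/ in1))) \/ in2)
u6 = u1 xor u3 = (~(in2 \/ in1)) xor (~((in0 xor (~(in2 \/ in1))) \/ in2))
u7 = u6 xor u3 = ((~(in2 \/ in1)) xor (~((in0 xor (~(in2 \/ in1))) \/ in2))) xor (~((in0 xor (~(in2 \/ in1))) \/ in2))

((~(in2 \/ in1)) xor (~((in0 xor (~(in2 \/ in1))) \/ in2))) xor (~((in0 xor (~(in2 \/ in1))) \/ in2))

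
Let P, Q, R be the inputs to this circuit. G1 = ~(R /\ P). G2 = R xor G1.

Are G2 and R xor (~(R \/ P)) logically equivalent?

No

G1 = ~(R /\ P)
G2 = R xor G1 = R xor (~(R /\ P))
At P=0, Q=0, R=1: circuit gives 0, formula gives 1.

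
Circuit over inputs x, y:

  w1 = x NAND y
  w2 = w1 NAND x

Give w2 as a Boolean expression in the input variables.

w1 = x NAND y
w2 = w1 NAND x = (x NAND y) NAND x

(x NAND y) NAND x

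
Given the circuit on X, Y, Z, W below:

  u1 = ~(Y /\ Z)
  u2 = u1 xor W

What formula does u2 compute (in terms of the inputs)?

(~(Y /\ Z)) xor W

u1 = ~(Y /\ Z)
u2 = u1 xor W = (~(Y /\ Z)) xor W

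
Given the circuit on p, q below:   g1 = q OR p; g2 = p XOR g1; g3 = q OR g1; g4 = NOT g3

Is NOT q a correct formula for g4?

g1 = q OR p
g3 = q OR g1 = q OR (q OR p)
g4 = NOT g3 = NOT (q OR (q OR p))
At p=1, q=0: circuit gives 0, formula gives 1.

No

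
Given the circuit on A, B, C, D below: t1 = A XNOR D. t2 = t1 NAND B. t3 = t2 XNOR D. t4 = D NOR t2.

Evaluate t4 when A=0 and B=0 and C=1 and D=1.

t1 = 0 XNOR 1 = 0
t2 = 0 NAND 0 = 1
t4 = 1 NOR 1 = 0

0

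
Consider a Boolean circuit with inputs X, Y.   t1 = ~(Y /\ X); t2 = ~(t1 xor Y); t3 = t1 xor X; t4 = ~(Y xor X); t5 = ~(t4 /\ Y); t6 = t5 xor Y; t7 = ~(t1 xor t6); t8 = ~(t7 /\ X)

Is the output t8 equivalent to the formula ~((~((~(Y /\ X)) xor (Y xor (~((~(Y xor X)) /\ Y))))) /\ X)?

t1 = ~(Y /\ X)
t4 = ~(Y xor X)
t5 = ~(t4 /\ Y) = ~((~(Y xor X)) /\ Y)
t6 = t5 xor Y = (~((~(Y xor X)) /\ Y)) xor Y
t7 = ~(t1 xor t6) = ~((~(Y /\ X)) xor ((~((~(Y xor X)) /\ Y)) xor Y))
t8 = ~(t7 /\ X) = ~((~((~(Y /\ X)) xor ((~((~(Y xor X)) /\ Y)) xor Y))) /\ X)
At X=1, Y=0: circuit gives 0, formula gives 0.
At X=0, Y=0: circuit gives 1, formula gives 1.
Agrees on all 4 inputs.

Yes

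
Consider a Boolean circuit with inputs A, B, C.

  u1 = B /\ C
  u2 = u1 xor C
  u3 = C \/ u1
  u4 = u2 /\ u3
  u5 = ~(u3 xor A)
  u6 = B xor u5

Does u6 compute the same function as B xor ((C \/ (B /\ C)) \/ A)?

No

u1 = B /\ C
u3 = C \/ u1 = C \/ (B /\ C)
u5 = ~(u3 xor A) = ~((C \/ (B /\ C)) xor A)
u6 = B xor u5 = B xor (~((C \/ (B /\ C)) xor A))
At A=0, B=0, C=0: circuit gives 1, formula gives 0.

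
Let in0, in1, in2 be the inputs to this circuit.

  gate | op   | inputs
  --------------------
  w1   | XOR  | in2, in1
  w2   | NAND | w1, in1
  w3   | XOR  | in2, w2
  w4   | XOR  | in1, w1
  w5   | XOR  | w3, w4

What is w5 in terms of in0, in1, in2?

(in2 XOR ((in2 XOR in1) NAND in1)) XOR (in1 XOR (in2 XOR in1))

w1 = in2 XOR in1
w2 = w1 NAND in1 = (in2 XOR in1) NAND in1
w3 = in2 XOR w2 = in2 XOR ((in2 XOR in1) NAND in1)
w4 = in1 XOR w1 = in1 XOR (in2 XOR in1)
w5 = w3 XOR w4 = (in2 XOR ((in2 XOR in1) NAND in1)) XOR (in1 XOR (in2 XOR in1))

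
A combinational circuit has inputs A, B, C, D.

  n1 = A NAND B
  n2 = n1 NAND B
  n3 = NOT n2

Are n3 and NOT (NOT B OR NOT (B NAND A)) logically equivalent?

Yes

n1 = A NAND B
n2 = n1 NAND B = (A NAND B) NAND B
n3 = NOT n2 = NOT ((A NAND B) NAND B)
At A=0, B=0, C=0, D=0: circuit gives 0, formula gives 0.
At A=0, B=1, C=0, D=0: circuit gives 1, formula gives 1.
Agrees on all 16 inputs.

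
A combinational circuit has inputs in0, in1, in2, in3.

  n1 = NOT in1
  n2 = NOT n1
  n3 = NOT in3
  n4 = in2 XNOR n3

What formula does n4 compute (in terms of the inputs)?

n3 = NOT in3
n4 = in2 XNOR n3 = in2 XNOR NOT in3

in2 XNOR NOT in3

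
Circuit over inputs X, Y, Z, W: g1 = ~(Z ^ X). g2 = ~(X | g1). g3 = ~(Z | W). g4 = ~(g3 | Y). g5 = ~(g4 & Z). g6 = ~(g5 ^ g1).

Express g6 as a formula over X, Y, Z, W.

g1 = ~(Z ^ X)
g3 = ~(Z | W)
g4 = ~(g3 | Y) = ~((~(Z | W)) | Y)
g5 = ~(g4 & Z) = ~((~((~(Z | W)) | Y)) & Z)
g6 = ~(g5 ^ g1) = ~((~((~((~(Z | W)) | Y)) & Z)) ^ (~(Z ^ X)))

~((~((~((~(Z | W)) | Y)) & Z)) ^ (~(Z ^ X)))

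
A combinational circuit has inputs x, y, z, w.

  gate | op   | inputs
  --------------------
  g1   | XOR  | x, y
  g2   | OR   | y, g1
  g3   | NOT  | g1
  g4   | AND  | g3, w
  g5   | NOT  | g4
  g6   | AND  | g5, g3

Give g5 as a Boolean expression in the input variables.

g1 = x XOR y
g3 = NOT g1 = NOT (x XOR y)
g4 = g3 AND w = NOT (x XOR y) AND w
g5 = NOT g4 = NOT (NOT (x XOR y) AND w)

NOT (NOT (x XOR y) AND w)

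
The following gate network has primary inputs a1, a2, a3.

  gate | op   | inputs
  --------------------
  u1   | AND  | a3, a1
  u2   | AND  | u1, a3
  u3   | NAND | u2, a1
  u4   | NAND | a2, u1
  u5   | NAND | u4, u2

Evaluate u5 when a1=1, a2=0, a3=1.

0

u1 = 1 AND 1 = 1
u2 = 1 AND 1 = 1
u4 = 0 NAND 1 = 1
u5 = 1 NAND 1 = 0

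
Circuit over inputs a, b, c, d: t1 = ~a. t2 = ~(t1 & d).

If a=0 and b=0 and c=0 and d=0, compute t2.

1

t1 = ~0 = 1
t2 = ~(1 & 0) = 1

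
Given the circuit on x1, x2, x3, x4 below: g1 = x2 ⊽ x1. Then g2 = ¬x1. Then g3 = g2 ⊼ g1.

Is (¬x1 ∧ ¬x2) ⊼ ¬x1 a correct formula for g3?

g1 = x2 ⊽ x1
g2 = ¬x1
g3 = g2 ⊼ g1 = ¬x1 ⊼ (x2 ⊽ x1)
At x1=0, x2=0, x3=0, x4=0: circuit gives 0, formula gives 0.
At x1=0, x2=1, x3=0, x4=0: circuit gives 1, formula gives 1.
Agrees on all 16 inputs.

Yes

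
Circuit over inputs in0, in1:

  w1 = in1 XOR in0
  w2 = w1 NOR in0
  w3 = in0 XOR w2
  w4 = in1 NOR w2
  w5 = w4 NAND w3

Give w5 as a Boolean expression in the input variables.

w1 = in1 XOR in0
w2 = w1 NOR in0 = (in1 XOR in0) NOR in0
w3 = in0 XOR w2 = in0 XOR ((in1 XOR in0) NOR in0)
w4 = in1 NOR w2 = in1 NOR ((in1 XOR in0) NOR in0)
w5 = w4 NAND w3 = (in1 NOR ((in1 XOR in0) NOR in0)) NAND (in0 XOR ((in1 XOR in0) NOR in0))

(in1 NOR ((in1 XOR in0) NOR in0)) NAND (in0 XOR ((in1 XOR in0) NOR in0))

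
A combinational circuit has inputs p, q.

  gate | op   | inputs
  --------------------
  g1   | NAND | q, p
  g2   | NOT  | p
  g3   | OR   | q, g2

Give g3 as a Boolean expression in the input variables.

g2 = NOT p
g3 = q OR g2 = q OR NOT p

q OR NOT p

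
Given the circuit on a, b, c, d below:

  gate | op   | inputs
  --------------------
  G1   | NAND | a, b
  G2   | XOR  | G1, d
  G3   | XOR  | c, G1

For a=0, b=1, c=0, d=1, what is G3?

1

G1 = 0 NAND 1 = 1
G3 = 0 XOR 1 = 1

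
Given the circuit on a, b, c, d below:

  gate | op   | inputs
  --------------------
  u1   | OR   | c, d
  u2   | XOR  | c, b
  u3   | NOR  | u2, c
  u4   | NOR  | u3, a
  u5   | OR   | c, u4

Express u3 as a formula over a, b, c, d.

(c XOR b) NOR c

u2 = c XOR b
u3 = u2 NOR c = (c XOR b) NOR c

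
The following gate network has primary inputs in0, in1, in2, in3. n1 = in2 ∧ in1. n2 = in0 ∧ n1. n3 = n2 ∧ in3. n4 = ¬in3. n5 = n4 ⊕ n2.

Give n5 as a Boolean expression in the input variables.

¬in3 ⊕ (in0 ∧ (in2 ∧ in1))

n1 = in2 ∧ in1
n2 = in0 ∧ n1 = in0 ∧ (in2 ∧ in1)
n4 = ¬in3
n5 = n4 ⊕ n2 = ¬in3 ⊕ (in0 ∧ (in2 ∧ in1))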